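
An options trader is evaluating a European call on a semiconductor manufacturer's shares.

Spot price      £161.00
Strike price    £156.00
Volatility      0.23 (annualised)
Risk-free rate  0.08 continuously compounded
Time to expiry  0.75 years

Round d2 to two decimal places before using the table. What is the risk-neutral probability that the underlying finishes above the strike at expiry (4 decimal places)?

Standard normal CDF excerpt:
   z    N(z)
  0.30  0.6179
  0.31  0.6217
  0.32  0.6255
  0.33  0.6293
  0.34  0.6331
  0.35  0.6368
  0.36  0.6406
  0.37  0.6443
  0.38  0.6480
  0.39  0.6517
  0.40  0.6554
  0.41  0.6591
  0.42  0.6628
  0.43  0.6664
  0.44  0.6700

0.6406

T = 0.75;  σ√T = 0.1992
d₁ = [ln(161/156) + (0.08 + ½·0.23²)·0.75] / (σ√T) = (0.0315 + 0.0798) / 0.1992 = 0.5592 ≈ 0.56
d₂ = 0.5592 − 0.1992 = 0.3600 ≈ 0.36
Risk-neutral Pr[S_T > K] = N(d₂) = N(0.36) = 0.6406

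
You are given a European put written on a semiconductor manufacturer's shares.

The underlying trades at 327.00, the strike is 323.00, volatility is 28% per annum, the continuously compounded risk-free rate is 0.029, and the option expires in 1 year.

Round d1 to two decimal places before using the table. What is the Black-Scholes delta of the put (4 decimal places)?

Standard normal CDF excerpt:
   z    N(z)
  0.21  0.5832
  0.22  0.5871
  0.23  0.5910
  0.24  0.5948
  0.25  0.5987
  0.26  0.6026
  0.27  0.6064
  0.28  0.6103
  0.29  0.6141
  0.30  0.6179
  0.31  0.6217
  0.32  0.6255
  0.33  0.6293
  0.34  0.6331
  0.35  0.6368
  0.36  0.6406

-0.3859

σ√T = 0.28 × 1.0000 = 0.2800
d₁ = [ln(327/323) + (0.029 + 0.28²/2)·1] / 0.2800 = [0.0123 + 0.0682] / 0.2800 = 0.2875 which rounds to 0.29
N(d₁) = N(0.29) = 0.6141
Δ_put = N(d₁) − 1 = 0.6141 − 1 = -0.3859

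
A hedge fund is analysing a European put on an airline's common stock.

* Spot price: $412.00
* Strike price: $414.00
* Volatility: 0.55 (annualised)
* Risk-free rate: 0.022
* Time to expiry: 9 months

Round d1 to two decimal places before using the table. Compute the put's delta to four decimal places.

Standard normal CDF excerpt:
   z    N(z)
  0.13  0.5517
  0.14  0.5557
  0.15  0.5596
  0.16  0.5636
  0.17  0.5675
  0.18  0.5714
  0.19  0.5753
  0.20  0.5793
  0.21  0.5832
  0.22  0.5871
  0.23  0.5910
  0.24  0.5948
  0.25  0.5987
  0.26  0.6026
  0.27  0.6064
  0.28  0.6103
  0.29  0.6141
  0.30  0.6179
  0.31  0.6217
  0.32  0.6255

-0.3974

σ√T = 0.55·√0.75 = 0.4763
d₁ = [ln(412/414) + (0.022 + 0.55²/2)·0.75] / 0.4763 = [-0.0048 + 0.1299] / 0.4763 = 0.2626 ⇒ 0.26
N(d₁) = N(0.26) = 0.6026
Δ_put = N(d₁) − 1 = 0.6026 − 1 = -0.3974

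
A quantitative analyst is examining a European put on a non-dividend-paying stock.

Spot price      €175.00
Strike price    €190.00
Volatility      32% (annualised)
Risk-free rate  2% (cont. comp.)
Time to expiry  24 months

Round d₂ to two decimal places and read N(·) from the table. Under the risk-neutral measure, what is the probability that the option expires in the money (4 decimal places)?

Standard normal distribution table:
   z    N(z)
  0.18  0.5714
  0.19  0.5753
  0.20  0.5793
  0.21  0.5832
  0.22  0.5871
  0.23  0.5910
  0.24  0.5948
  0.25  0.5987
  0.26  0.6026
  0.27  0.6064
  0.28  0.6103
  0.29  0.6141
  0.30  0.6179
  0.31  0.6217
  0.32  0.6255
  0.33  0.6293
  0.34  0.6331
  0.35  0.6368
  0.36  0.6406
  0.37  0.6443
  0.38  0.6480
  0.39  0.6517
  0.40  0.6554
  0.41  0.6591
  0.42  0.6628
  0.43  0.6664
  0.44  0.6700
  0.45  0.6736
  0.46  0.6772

T = 2;  σ√T = 0.4525
d₁ = [ln(175/190) + (0.02 + 0.32²/2)·2] / 0.4525 = [-0.0822 + 0.1424] / 0.4525 = 0.1329 ≈ 0.13
d₂ = d₁ − σ√T = 0.1329 − 0.4525 = -0.3196 ≈ -0.32
Pr(exercise) under Q = N(−d₂) = N(0.32) = 0.6255

0.6255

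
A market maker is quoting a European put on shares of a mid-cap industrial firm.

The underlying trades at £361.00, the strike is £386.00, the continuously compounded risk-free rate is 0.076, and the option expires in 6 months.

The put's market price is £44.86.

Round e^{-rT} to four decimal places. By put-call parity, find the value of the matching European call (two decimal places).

exp(−rT) = exp(−0.076·0.5) = 0.9627
Put-call parity: C − P = S − K·e^(−rT) = 361 − 386·0.9627 = 361 − 371.6022 = -10.6022
C = P + (C − P) = 44.86 + (-10.6022) = 34.2578

£34.26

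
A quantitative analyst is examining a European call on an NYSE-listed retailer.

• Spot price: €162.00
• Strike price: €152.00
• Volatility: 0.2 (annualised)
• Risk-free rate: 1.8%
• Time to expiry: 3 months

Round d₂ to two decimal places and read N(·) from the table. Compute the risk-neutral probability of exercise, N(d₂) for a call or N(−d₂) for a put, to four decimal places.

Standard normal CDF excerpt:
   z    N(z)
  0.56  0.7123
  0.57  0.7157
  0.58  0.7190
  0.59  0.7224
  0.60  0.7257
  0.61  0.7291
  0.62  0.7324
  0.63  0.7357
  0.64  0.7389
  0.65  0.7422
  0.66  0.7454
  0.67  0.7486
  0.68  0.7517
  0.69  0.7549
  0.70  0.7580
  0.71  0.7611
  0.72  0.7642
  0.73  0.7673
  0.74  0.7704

σ√T = 0.2 × 0.5000 = 0.1000
d₁ = [ln(162/152) + (0.018 + 0.2²/2)·0.25] / 0.1000 = [0.0637 + 0.0095] / 0.1000 = 0.7322 ≈ 0.73
d₂ = d₁ − σ√T = 0.7322 − 0.1000 = 0.6322 ≈ 0.63
Pr(exercise) under Q = N(d₂) = 0.7357

0.7357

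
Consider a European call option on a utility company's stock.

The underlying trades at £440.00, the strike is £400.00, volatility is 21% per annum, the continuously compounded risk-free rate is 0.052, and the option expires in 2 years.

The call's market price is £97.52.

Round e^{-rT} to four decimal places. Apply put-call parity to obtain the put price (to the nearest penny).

£18.00

e^(−rT) = e^(−0.052·2) = 0.9012
Put-call parity: C − P = S − K·e^(−rT) = 440 − 400·0.9012 = 440 − 360.4800 = 79.5200
P = C − (C − P) = 97.52 − (79.5200) = 18.0000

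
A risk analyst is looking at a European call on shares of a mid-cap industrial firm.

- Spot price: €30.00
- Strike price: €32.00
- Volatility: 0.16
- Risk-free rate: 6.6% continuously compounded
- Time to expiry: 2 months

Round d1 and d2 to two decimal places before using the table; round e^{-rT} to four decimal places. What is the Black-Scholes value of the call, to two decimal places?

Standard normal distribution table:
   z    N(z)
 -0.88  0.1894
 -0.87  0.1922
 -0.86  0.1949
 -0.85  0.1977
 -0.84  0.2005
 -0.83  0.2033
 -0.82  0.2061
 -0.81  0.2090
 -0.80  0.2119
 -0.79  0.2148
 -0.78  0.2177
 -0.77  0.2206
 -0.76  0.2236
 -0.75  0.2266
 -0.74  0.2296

σ√T = 0.16 × 0.4082 = 0.0653
d₁ = [ln(30/32) + (0.066 + ½·0.16²)·0.1667] / (σ√T) = (-0.0645 + 0.0131) / 0.0653 = -0.7870 which rounds to -0.79
d₂ = -0.7870 − 0.0653 = -0.8523 which rounds to -0.85
e^(−rT) = e^(−0.066·0.1667) = 0.9891
C = 30·N(-0.79) − 32·0.9891·N(-0.85) = 30·0.2148 − 32·0.9891·0.1977 = 6.4440 − 6.2574 = 0.1866

€0.19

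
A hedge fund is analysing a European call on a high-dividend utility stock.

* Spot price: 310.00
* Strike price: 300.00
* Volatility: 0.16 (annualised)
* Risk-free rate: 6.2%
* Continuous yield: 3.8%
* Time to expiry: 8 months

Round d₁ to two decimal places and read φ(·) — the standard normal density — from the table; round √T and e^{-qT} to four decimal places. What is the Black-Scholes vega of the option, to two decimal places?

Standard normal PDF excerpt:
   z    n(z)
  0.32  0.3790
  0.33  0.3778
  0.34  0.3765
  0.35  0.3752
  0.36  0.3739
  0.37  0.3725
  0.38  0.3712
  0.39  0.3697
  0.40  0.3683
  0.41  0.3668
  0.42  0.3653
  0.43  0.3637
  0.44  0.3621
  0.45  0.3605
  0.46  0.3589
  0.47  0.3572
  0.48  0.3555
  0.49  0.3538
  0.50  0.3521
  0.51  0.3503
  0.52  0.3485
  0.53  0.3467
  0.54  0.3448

σ√T = 0.16 × 0.8165 = 0.1306
d₁ = [ln(310/300) + (0.062 − 0.038 + 0.16²/2)·0.6667] / 0.1306 = [0.0328 + 0.0245] / 0.1306 = 0.4388 ≈ 0.44
√T = √0.6667 = 0.8165
φ(d₁) = φ(0.44) = 0.3621
exp(−qT) = exp(−0.038·0.6667) = 0.9750
vega = S·exp(−qT)·φ(d₁)·√T = 310·0.9750·0.3621·0.8165 = 89.3616

89.36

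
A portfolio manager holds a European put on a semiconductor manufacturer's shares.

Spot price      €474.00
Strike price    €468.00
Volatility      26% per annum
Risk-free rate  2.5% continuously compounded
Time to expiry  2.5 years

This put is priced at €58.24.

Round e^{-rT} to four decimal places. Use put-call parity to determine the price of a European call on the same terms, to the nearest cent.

€92.60

e^(−rT) = e^(−0.025·2.5) = 0.9394
Put-call parity: C − P = S − K·e^(−rT) = 474 − 468·0.9394 = 474 − 439.6392 = 34.3608
C = P + (C − P) = 58.24 + (34.3608) = 92.6008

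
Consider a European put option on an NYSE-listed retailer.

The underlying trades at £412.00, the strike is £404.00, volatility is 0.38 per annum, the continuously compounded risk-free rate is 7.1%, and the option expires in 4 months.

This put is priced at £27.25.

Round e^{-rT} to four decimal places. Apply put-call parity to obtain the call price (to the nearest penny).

£44.70

e^(−rT) = e^(−0.071·0.3333) = 0.9766
Put-call parity: C − P = S − K·e^(−rT) = 412 − 404·0.9766 = 412 − 394.5464 = 17.4536
C = P + (C − P) = 27.25 + (17.4536) = 44.7036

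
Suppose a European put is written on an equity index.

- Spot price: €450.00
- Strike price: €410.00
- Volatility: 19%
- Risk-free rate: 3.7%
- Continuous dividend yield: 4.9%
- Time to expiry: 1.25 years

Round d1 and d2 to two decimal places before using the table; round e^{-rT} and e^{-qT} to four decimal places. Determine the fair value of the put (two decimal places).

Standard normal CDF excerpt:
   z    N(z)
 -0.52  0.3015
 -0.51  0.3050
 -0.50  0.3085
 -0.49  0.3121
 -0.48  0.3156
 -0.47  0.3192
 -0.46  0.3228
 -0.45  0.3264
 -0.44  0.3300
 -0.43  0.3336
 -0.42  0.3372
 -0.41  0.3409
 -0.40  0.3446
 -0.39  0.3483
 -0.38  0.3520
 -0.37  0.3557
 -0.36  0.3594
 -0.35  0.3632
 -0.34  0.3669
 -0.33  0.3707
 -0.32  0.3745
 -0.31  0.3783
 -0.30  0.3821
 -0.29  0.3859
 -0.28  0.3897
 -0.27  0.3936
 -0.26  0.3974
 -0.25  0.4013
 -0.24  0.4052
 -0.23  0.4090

σ√T = 0.19 × 1.1180 = 0.2124
d₁ = [ln(450/410) + (0.037 − 0.049 + 0.19²/2)·1.25] / 0.2124 = [0.0931 + 0.0076] / 0.2124 = 0.4738 which rounds to 0.47
d₂ = d₁ − σ√T = 0.4738 − 0.2124 = 0.2614 which rounds to 0.26
e^(−qT) = e^(−0.049·1.25) = 0.9406;  e^(−rT) = e^(−0.037·1.25) = 0.9548
N(−d₂) = N(-0.26) = 0.3974;  N(−d₁) = N(-0.47) = 0.3192
P = 410·0.9548·0.3974 − 450·0.9406·0.3192 = 155.5694 − 135.1078 = 20.4616

€20.46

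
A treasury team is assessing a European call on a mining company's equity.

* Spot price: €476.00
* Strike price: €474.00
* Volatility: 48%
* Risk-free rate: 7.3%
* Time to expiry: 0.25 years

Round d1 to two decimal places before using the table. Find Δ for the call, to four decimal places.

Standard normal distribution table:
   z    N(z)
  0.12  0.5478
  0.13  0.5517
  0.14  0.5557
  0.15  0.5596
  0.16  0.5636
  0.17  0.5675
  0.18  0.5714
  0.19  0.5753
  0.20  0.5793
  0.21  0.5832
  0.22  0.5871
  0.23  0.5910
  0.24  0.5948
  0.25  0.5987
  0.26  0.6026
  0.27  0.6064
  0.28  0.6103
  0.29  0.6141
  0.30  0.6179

T = 0.25;  σ√T = 0.2400
d₁ = [ln(476/474) + (0.073 + 0.48²/2)·0.25] / 0.2400 = [0.0042 + 0.0470] / 0.2400 = 0.2136 ≈ 0.21
N(d₁) = N(0.21) = 0.5832
Δ_call = N(d₁) = 0.5832

0.5832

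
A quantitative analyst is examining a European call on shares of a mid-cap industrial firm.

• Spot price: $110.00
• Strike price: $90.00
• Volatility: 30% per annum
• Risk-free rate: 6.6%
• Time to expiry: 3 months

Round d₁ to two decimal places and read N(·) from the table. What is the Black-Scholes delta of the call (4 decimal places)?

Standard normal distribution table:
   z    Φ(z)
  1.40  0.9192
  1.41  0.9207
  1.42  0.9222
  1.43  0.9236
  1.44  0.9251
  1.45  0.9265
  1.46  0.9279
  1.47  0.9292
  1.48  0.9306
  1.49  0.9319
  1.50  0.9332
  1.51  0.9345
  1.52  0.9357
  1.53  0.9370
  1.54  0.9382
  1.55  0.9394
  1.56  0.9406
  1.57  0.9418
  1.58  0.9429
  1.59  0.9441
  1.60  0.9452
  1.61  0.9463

σ√T = 0.3 × 0.5000 = 0.1500
d₁ = [ln(110/90) + (0.066 + 0.3²/2)·0.25] / 0.1500 = [0.2007 + 0.0278] / 0.1500 = 1.5228 → 1.52
N(d₁) = N(1.52) = 0.9357
Δ_call = N(d₁) = 0.9357

0.9357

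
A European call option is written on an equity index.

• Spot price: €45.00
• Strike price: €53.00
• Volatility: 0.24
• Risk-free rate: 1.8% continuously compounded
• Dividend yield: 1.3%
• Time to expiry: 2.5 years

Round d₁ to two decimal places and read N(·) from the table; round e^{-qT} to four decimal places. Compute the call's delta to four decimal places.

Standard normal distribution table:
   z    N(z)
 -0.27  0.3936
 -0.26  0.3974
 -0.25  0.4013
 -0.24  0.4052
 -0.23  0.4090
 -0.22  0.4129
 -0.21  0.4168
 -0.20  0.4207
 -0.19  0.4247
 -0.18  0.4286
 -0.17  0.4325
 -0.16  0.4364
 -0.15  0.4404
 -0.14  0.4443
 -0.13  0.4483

σ√T = 0.24·√2.5 = 0.3795
d₁ = [ln(45/53) + (0.018 − 0.013 + ½·0.24²)·2.5] / (σ√T) = (-0.1636 + 0.0845) / 0.3795 = -0.2085 → -0.21
N(d₁) = N(-0.21) = 0.4168
Δ_call = exp(−qT)·N(d₁) = 0.9680·0.4168 = 0.4035

0.4035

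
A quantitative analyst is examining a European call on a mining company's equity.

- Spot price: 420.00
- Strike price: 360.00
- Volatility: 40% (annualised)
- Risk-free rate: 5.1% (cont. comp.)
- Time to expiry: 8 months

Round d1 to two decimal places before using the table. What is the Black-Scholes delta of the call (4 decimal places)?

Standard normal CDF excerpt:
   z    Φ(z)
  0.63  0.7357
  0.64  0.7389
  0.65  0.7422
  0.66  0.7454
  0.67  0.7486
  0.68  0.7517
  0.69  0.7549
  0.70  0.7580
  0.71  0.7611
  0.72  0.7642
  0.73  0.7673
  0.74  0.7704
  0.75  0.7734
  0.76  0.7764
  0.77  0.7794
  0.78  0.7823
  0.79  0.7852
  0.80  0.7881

T = 0.6667;  σ√T = 0.3266
d₁ = [ln(420/360) + (0.051 + ½·0.4²)·0.6667] / (σ√T) = (0.1542 + 0.0873) / 0.3266 = 0.7394 → 0.74
N(d₁) = N(0.74) = 0.7704
Δ_call = N(d₁) = 0.7704

0.7704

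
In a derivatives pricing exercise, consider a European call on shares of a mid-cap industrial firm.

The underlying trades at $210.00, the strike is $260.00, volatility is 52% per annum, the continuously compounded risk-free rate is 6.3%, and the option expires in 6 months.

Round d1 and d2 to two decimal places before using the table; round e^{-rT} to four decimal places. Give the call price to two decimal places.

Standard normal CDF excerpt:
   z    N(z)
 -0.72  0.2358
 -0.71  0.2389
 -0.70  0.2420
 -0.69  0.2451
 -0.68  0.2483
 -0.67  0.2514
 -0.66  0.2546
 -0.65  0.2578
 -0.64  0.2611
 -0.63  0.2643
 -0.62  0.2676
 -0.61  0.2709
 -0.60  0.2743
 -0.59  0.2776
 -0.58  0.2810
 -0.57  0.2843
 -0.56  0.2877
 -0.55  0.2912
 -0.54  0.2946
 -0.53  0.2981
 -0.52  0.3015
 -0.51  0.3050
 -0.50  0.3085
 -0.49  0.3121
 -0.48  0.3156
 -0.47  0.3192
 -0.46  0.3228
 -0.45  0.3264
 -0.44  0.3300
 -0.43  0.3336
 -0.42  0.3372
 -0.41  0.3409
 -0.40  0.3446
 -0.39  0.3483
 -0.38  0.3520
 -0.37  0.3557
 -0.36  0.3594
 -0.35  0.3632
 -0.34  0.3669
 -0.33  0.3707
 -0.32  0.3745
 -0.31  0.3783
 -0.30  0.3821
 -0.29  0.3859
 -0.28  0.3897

$16.89

σ√T = 0.52·√0.5 = 0.3677
d₁ = [ln(210/260) + (0.063 + 0.52²/2)·0.5] / 0.3677 = [-0.2136 + 0.0991] / 0.3677 = -0.3113 → -0.31
d₂ = d₁ − σ√T = -0.3113 − 0.3677 = -0.6790 → -0.68
e^(−rT) = e^(−0.063·0.5) = 0.9690
N(d₁) = N(-0.31) = 0.3783;  N(d₂) = N(-0.68) = 0.2483
C = 210·0.3783 − 260·0.9690·0.2483 = 79.4430 − 62.5567 = 16.8863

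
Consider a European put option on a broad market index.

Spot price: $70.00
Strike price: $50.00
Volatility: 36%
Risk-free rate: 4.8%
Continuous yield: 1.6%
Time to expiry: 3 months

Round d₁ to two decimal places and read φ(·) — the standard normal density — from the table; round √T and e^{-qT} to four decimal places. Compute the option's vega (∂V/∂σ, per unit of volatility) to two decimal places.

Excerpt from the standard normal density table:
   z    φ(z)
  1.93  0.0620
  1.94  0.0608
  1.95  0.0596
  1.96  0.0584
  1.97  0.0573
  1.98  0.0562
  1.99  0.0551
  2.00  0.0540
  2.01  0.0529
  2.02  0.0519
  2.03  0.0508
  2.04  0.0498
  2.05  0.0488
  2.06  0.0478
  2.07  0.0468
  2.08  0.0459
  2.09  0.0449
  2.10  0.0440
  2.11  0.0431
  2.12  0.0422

σ√T = 0.36·√0.25 = 0.1800
d₁ = [ln(70/50) + (0.048 − 0.016 + 0.36²/2)·0.25] / 0.1800 = [0.3365 + 0.0242] / 0.1800 = 2.0037 ⇒ 2.00
√T = √0.25 = 0.5000
φ(d₁) = φ(2.00) = 0.0540
exp(−qT) = exp(−0.016·0.25) = 0.9960
vega = S·exp(−qT)·φ(d₁)·√T = 70·0.9960·0.0540·0.5000 = 1.8824

1.88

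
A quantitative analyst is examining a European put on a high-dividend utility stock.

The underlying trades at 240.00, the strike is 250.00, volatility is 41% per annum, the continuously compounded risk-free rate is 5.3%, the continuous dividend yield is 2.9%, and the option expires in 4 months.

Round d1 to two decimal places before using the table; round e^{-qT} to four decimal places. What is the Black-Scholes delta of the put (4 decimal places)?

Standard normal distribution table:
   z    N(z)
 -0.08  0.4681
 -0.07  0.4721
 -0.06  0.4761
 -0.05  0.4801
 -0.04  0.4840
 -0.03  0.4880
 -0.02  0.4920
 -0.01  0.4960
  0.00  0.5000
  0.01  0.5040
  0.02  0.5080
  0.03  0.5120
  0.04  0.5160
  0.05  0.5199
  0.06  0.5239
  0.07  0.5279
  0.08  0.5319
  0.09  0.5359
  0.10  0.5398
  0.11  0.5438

σ√T = 0.41 × 0.5774 = 0.2367
d₁ = [ln(240/250) + (0.053 − 0.029 + 0.41²/2)·0.3333] / 0.2367 = [-0.0408 + 0.0360] / 0.2367 = -0.0203 ≈ -0.02
N(d₁) = N(-0.02) = 0.4920
Δ_put = exp(−qT)·(N(d₁) − 1) = 0.9904·(0.4920 − 1) = -0.5031

-0.5031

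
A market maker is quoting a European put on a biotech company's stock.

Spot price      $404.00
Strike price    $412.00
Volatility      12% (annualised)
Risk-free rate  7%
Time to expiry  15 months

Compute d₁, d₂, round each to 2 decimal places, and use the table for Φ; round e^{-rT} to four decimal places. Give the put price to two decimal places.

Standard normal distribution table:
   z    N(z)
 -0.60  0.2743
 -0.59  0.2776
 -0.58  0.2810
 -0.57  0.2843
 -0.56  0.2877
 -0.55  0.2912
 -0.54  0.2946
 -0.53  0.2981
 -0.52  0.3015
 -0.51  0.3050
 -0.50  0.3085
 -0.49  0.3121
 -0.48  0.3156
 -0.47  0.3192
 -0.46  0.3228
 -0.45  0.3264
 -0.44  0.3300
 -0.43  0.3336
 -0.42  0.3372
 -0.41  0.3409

$9.71

σ√T = 0.12 × 1.1180 = 0.1342
d₁ = [ln(404/412) + (0.07 + ½·0.12²)·1.25] / (σ√T) = (-0.0196 + 0.0965) / 0.1342 = 0.5731 which rounds to 0.57
d₂ = 0.5731 − 0.1342 = 0.4390 which rounds to 0.44
exp(−rT) = exp(−0.07·1.25) = 0.9162
P = 412·0.9162·N(-0.44) − 404·N(-0.57) = 412·0.9162·0.3300 − 404·0.2843 = 124.5666 − 114.8572 = 9.7094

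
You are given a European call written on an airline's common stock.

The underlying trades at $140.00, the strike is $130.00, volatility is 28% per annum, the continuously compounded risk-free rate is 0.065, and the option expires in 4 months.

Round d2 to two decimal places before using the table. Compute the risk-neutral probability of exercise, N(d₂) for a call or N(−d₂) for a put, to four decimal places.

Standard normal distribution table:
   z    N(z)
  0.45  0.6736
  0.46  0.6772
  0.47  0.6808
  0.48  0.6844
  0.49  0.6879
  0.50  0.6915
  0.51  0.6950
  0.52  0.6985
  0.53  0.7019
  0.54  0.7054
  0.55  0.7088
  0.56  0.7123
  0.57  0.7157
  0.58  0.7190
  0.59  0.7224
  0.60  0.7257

T = 0.3333;  σ√T = 0.1617
d₁ = [ln(140/130) + (0.065 + 0.28²/2)·0.3333] / 0.1617 = [0.0741 + 0.0347] / 0.1617 = 0.6733 → 0.67
d₂ = d₁ − σ√T = 0.6733 − 0.1617 = 0.5116 → 0.51
Pr(exercise) under Q = N(d₂) = 0.6950

0.6950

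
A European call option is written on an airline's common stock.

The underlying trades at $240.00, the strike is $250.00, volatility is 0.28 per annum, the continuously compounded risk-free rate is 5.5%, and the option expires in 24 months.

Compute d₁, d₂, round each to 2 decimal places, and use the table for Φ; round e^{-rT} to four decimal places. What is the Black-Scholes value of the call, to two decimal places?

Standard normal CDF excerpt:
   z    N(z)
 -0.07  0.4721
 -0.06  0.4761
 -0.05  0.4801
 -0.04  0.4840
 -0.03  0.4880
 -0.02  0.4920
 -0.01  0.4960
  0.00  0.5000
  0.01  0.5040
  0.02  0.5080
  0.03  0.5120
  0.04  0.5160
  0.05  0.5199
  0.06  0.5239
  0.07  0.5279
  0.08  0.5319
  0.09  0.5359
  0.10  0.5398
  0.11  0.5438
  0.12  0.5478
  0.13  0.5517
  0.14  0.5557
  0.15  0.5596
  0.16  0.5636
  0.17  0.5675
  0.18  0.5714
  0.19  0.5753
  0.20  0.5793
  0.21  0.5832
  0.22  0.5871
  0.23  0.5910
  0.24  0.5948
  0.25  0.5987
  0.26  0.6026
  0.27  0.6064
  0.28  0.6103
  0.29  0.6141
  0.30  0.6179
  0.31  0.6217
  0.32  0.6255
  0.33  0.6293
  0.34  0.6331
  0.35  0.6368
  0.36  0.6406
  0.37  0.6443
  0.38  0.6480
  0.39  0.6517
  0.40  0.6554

$44.45

σ√T = 0.28·√2 = 0.3960
ln(S/K) + (r + σ²/2)T = ln(240/250) + (0.055 + 0.28²/2)·2 = -0.0408 + 0.1884 = 0.1476
d₁ = 0.1476 / 0.3960 = 0.3727 → 0.37
d₂ = d₁ − σ√T = 0.3727 − 0.3960 = -0.0233 → -0.02
e^(−rT) = e^(−0.055·2) = 0.8958
C = 240·N(0.37) − 250·0.8958·N(-0.02) = 240·0.6443 − 250·0.8958·0.4920 = 154.6320 − 110.1834 = 44.4486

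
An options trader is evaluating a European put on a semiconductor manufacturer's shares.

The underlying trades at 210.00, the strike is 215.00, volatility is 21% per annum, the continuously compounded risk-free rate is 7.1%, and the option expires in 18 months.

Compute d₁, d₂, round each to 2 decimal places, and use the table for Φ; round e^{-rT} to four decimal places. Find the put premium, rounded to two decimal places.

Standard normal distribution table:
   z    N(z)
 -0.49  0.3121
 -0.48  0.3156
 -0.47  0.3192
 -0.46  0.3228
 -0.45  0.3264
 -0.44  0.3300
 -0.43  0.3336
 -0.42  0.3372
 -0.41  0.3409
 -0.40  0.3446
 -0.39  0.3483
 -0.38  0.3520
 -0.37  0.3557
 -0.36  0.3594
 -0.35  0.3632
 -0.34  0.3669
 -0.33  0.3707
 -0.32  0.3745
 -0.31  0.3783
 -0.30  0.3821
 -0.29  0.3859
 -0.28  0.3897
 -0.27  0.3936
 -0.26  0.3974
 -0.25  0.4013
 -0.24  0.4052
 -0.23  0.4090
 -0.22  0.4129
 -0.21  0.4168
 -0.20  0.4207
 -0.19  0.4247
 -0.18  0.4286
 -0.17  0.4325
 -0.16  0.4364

σ√T = 0.21 × 1.2247 = 0.2572
d₁ = [ln(210/215) + (0.071 + 0.21²/2)·1.5] / 0.2572 = [-0.0235 + 0.1396] / 0.2572 = 0.4512 which rounds to 0.45
d₂ = d₁ − σ√T = 0.4512 − 0.2572 = 0.1940 which rounds to 0.19
e^(−rT) = e^(−0.071·1.5) = 0.8990
N(−d₂) = N(-0.19) = 0.4247;  N(−d₁) = N(-0.45) = 0.3264
P = 215·0.8990·0.4247 − 210·0.3264 = 82.0881 − 68.5440 = 13.5441

13.54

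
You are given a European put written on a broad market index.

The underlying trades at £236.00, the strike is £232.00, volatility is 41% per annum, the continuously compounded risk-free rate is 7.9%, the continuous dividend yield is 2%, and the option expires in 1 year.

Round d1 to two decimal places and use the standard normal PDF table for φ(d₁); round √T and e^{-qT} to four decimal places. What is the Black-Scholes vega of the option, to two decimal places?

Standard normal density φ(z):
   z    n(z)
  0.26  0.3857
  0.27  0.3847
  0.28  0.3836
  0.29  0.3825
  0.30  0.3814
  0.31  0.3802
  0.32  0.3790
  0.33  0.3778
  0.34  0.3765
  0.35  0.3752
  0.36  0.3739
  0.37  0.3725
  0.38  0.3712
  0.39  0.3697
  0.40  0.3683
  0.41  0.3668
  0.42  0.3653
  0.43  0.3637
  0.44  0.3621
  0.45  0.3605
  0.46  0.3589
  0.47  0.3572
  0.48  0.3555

T = 1;  σ√T = 0.4100
ln(S/K) + (r − q + σ²/2)T = ln(236/232) + (0.079 − 0.02 + 0.41²/2)·1 = 0.0171 + 0.1430 = 0.1601
d₁ = 0.1601 / 0.4100 = 0.3906 ⇒ 0.39
√T = √1 = 1.0000
φ(d₁) = φ(0.39) = 0.3697
e^(−qT) = e^(−0.02·1) = 0.9802
vega = S·e^(−qT)·φ(d₁)·√T = 236·0.9802·0.3697·1.0000 = 85.5217

85.52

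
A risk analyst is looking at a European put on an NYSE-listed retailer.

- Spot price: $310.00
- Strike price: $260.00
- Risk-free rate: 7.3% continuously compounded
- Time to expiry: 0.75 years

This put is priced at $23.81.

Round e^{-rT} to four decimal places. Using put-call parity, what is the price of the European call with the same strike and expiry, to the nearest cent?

exp(−rT) = exp(−0.073·0.75) = 0.9467
Put-call parity: C − P = S − K·e^(−rT) = 310 − 260·0.9467 = 310 − 246.1420 = 63.8580
C = P + (C − P) = 23.81 + (63.8580) = 87.6680

$87.67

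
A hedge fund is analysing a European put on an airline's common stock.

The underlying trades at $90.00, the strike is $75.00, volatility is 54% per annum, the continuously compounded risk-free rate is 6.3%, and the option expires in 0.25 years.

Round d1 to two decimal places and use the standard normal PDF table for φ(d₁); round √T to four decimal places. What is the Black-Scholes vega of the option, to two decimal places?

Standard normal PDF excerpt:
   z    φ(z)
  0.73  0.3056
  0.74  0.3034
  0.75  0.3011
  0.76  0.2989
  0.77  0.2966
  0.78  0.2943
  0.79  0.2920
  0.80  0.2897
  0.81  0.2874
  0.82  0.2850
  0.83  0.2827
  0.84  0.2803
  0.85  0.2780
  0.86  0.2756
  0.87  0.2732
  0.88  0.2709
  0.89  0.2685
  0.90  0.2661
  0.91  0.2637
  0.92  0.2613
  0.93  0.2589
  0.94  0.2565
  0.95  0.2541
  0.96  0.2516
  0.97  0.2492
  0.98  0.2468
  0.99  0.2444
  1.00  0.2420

12.29

σ√T = 0.54·√0.25 = 0.2700
d₁ = [ln(90/75) + (0.063 + ½·0.54²)·0.25] / (σ√T) = (0.1823 + 0.0522) / 0.2700 = 0.8686 ≈ 0.87
√T = √0.25 = 0.5000
φ(d₁) = φ(0.87) = 0.2732
vega = S·φ(d₁)·√T = 90·0.2732·0.5000 = 12.2940
(Call and put vega coincide under Black-Scholes.)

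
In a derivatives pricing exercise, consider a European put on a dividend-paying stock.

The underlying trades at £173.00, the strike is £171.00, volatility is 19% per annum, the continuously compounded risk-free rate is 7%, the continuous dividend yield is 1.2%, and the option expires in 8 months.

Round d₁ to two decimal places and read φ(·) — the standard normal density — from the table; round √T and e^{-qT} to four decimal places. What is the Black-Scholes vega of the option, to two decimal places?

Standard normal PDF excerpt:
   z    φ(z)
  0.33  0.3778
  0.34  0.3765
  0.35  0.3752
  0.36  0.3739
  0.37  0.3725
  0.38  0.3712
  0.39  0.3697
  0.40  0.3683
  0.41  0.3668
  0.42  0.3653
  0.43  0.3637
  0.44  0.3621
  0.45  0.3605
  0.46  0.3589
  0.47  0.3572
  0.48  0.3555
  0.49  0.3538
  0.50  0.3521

51.61

T = 0.6667;  σ√T = 0.1551
d₁ = [ln(173/171) + (0.07 − 0.012 + ½·0.19²)·0.6667] / (σ√T) = (0.0116 + 0.0507) / 0.1551 = 0.4018 which rounds to 0.40
√T = √0.6667 = 0.8165
φ(d₁) = φ(0.40) = 0.3683
exp(−qT) = exp(−0.012·0.6667) = 0.9920
vega = S·exp(−qT)·φ(d₁)·√T = 173·0.9920·0.3683·0.8165 = 51.6078
(Call and put vega coincide under Black-Scholes.)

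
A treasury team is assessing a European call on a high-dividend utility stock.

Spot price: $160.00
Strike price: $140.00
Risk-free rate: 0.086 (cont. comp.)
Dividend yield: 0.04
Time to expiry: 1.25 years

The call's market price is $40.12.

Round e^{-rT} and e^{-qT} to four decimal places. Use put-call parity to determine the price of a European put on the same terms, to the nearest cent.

$13.66

e^(−qT) = e^(−0.04·1.25) = 0.9512;  e^(−rT) = e^(−0.086·1.25) = 0.8981
Put-call parity: C − P = S·e^(−qT) − K·e^(−rT) = 160·0.9512 − 140·0.8981 = 152.1920 − 125.7340 = 26.4580
P = C − (C − P) = 40.12 − (26.4580) = 13.6620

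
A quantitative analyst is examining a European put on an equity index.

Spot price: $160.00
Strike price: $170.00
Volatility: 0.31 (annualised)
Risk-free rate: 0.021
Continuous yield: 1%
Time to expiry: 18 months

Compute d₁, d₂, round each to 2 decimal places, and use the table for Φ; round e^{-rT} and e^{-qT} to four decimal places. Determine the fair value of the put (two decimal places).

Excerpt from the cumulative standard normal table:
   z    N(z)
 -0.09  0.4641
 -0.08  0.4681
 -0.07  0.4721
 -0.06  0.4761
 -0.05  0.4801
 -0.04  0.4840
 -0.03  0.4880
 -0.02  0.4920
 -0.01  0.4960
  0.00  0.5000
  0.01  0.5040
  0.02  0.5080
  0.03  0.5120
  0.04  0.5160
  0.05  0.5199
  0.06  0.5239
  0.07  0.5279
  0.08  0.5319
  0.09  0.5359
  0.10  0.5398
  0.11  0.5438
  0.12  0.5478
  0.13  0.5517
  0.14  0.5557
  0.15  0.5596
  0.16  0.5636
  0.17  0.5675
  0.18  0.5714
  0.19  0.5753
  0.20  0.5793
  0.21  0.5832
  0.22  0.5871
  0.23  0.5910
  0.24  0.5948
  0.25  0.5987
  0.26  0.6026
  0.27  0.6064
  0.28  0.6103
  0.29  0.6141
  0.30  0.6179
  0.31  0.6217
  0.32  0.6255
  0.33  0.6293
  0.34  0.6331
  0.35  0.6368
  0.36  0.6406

$28.00

σ√T = 0.31 × 1.2247 = 0.3797
d₁ = [ln(160/170) + (0.021 − 0.01 + 0.31²/2)·1.5] / 0.3797 = [-0.0606 + 0.0886] / 0.3797 = 0.0736 ≈ 0.07
d₂ = d₁ − σ√T = 0.0736 − 0.3797 = -0.3061 ≈ -0.31
e^(−qT) = e^(−0.01·1.5) = 0.9851;  e^(−rT) = e^(−0.021·1.5) = 0.9690
N(−d₂) = N(0.31) = 0.6217;  N(−d₁) = N(-0.07) = 0.4721
P = 170·0.9690·0.6217 − 160·0.9851·0.4721 = 102.4126 − 74.4105 = 28.0021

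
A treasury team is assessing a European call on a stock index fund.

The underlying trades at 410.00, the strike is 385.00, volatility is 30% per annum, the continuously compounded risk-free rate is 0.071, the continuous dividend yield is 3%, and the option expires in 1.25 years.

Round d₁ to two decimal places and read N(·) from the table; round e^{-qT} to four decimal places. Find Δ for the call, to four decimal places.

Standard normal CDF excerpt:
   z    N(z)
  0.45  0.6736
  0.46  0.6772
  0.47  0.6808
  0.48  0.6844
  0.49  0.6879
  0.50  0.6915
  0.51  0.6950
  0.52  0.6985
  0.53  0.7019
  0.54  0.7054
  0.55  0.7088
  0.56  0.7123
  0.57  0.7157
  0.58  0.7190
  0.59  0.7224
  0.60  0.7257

0.6694

σ√T = 0.3·√1.25 = 0.3354
d₁ = [ln(410/385) + (0.071 − 0.03 + ½·0.3²)·1.25] / (σ√T) = (0.0629 + 0.1075) / 0.3354 = 0.5081 → 0.51
N(d₁) = N(0.51) = 0.6950
Δ_call = exp(−qT)·N(d₁) = 0.9632·0.6950 = 0.6694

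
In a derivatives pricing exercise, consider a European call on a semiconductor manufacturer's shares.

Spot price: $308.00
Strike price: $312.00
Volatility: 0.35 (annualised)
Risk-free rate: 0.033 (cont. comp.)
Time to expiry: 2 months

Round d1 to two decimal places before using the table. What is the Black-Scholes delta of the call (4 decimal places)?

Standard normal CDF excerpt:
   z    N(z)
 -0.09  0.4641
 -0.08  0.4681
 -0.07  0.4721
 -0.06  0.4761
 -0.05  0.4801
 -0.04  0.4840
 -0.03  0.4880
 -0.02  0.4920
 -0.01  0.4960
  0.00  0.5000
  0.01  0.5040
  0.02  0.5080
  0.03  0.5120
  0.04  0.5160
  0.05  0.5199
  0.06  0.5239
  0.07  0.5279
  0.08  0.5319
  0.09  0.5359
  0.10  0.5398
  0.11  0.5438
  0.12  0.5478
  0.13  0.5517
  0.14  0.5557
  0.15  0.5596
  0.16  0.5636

σ√T = 0.35·√0.1667 = 0.1429
d₁ = [ln(308/312) + (0.033 + 0.35²/2)·0.1667] / 0.1429 = [-0.0129 + 0.0157] / 0.1429 = 0.0196 ⇒ 0.02
N(d₁) = N(0.02) = 0.5080
Δ_call = N(d₁) = 0.5080

0.5080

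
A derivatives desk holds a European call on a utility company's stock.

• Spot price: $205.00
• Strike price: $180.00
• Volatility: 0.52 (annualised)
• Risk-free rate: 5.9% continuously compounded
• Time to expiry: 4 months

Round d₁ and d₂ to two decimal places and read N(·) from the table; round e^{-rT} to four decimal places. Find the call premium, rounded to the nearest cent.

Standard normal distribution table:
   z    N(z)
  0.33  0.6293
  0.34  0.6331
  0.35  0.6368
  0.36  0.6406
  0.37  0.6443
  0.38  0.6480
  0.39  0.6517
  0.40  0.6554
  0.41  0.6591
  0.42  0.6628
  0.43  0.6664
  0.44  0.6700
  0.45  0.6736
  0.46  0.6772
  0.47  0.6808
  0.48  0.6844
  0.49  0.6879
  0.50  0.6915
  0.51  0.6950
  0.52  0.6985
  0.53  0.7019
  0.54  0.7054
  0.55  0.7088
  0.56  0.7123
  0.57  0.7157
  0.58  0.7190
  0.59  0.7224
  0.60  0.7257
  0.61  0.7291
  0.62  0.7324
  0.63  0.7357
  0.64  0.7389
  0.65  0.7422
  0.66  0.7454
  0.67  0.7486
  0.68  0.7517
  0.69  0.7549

T = 0.3333;  σ√T = 0.3002
d₁ = [ln(205/180) + (0.059 + 0.52²/2)·0.3333] / 0.3002 = [0.1301 + 0.0647] / 0.3002 = 0.6488 ⇒ 0.65
d₂ = d₁ − σ√T = 0.6488 − 0.3002 = 0.3486 ⇒ 0.35
exp(−rT) = exp(−0.059·0.3333) = 0.9805
N(d₁) = N(0.65) = 0.7422;  N(d₂) = N(0.35) = 0.6368
C = 205·0.7422 − 180·0.9805·0.6368 = 152.1510 − 112.3888 = 39.7622

$39.76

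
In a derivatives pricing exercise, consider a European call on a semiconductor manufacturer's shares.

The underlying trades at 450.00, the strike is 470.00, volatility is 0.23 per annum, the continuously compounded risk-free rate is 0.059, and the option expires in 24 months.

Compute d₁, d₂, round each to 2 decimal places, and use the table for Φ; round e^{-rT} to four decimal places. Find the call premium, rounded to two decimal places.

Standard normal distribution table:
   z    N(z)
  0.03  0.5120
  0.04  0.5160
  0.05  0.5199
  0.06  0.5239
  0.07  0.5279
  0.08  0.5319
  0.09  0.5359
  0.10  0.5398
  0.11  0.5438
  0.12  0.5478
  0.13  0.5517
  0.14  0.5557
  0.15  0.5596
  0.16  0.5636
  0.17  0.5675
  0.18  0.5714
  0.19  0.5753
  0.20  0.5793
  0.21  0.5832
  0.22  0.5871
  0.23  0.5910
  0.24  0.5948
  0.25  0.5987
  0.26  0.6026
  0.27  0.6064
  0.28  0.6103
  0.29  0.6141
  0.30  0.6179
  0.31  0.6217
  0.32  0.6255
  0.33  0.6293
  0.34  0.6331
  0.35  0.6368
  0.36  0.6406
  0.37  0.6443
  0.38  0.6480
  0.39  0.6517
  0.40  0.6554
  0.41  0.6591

72.77

σ√T = 0.23·√2 = 0.3253
d₁ = [ln(450/470) + (0.059 + 0.23²/2)·2] / 0.3253 = [-0.0435 + 0.1709] / 0.3253 = 0.3917 ≈ 0.39
d₂ = d₁ − σ√T = 0.3917 − 0.3253 = 0.0665 ≈ 0.07
exp(−rT) = exp(−0.059·2) = 0.8887
C = 450·N(0.39) − 470·0.8887·N(0.07) = 450·0.6517 − 470·0.8887·0.5279 = 293.2650 − 220.4980 = 72.7670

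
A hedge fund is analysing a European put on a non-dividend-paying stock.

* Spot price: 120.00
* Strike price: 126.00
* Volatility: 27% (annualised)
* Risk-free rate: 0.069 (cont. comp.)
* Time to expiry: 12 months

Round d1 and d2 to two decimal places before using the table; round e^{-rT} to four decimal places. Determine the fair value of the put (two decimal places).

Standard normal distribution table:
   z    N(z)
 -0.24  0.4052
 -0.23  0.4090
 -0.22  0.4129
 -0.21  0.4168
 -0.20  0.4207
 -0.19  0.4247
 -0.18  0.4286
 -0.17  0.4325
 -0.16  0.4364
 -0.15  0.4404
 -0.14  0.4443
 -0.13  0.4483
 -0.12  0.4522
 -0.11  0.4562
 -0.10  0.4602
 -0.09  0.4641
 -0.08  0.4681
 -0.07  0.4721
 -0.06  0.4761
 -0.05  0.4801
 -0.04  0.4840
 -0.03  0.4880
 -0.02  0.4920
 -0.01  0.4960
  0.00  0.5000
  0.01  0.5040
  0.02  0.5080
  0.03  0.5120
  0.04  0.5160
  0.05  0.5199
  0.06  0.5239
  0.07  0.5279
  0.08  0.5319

11.59

σ√T = 0.27·√1 = 0.2700
ln(S/K) + (r + σ²/2)T = ln(120/126) + (0.069 + 0.27²/2)·1 = -0.0488 + 0.1055 = 0.0567
d₁ = 0.0567 / 0.2700 = 0.2099 ≈ 0.21
d₂ = d₁ − σ√T = 0.2099 − 0.2700 = -0.0601 ≈ -0.06
exp(−rT) = exp(−0.069·1) = 0.9333
N(−d₂) = N(0.06) = 0.5239;  N(−d₁) = N(-0.21) = 0.4168
P = 126·0.9333·0.5239 − 120·0.4168 = 61.6084 − 50.0160 = 11.5924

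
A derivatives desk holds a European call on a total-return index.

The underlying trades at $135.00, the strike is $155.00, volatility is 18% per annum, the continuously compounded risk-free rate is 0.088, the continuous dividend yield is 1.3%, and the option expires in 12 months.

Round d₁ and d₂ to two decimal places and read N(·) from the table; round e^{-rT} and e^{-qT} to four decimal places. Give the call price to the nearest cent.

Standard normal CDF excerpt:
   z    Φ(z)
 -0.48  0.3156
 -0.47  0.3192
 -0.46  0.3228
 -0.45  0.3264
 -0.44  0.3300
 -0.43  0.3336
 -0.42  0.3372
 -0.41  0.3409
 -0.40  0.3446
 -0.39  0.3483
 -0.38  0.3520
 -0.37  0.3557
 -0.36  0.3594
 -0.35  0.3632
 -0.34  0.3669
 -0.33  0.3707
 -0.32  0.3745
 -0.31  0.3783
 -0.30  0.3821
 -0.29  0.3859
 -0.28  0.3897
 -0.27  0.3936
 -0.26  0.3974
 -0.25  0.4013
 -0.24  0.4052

σ√T = 0.18·√1 = 0.1800
ln(S/K) + (r − q + σ²/2)T = ln(135/155) + (0.088 − 0.013 + 0.18²/2)·1 = -0.1382 + 0.0912 = -0.0470
d₁ = -0.0470 / 0.1800 = -0.2608 ⇒ -0.26
d₂ = d₁ − σ√T = -0.2608 − 0.1800 = -0.4408 ⇒ -0.44
e^(−qT) = e^(−0.013·1) = 0.9871;  e^(−rT) = e^(−0.088·1) = 0.9158
C = 135·0.9871·N(-0.26) − 155·0.9158·N(-0.44) = 135·0.9871·0.3974 − 155·0.9158·0.3300 = 52.9569 − 46.8432 = 6.1138

$6.11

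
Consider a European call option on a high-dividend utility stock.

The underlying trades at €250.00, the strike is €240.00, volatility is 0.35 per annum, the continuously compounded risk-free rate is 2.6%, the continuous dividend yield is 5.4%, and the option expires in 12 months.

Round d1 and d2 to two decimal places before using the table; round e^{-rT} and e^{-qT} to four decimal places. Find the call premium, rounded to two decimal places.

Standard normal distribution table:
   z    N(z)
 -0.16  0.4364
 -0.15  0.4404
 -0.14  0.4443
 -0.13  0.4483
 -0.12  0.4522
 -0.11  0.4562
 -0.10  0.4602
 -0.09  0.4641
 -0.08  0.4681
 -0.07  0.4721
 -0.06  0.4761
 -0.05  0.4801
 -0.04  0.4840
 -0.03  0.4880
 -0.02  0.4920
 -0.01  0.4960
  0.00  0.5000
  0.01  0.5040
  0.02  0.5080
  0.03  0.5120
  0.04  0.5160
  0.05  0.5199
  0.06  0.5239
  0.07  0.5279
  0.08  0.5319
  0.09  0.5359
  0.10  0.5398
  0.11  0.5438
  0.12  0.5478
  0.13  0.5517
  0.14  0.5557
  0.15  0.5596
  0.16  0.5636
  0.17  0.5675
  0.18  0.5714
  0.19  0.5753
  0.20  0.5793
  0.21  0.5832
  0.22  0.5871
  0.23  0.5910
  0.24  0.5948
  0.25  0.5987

T = 1;  σ√T = 0.3500
ln(S/K) + (r − q + σ²/2)T = ln(250/240) + (0.026 − 0.054 + 0.35²/2)·1 = 0.0408 + 0.0332 = 0.0741
d₁ = 0.0741 / 0.3500 = 0.2116 which rounds to 0.21
d₂ = d₁ − σ√T = 0.2116 − 0.3500 = -0.1384 which rounds to -0.14
e^(−qT) = e^(−0.054·1) = 0.9474;  e^(−rT) = e^(−0.026·1) = 0.9743
N(d₁) = N(0.21) = 0.5832;  N(d₂) = N(-0.14) = 0.4443
C = 250·0.9474·0.5832 − 240·0.9743·0.4443 = 138.1309 − 103.8916 = 34.2394

€34.24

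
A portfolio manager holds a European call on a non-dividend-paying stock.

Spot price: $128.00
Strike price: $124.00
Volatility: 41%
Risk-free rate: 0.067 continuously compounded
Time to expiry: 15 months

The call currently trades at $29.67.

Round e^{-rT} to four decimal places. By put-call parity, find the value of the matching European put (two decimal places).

$15.71

e^(−rT) = e^(−0.067·1.25) = 0.9197
Put-call parity: C − P = S − K·e^(−rT) = 128 − 124·0.9197 = 128 − 114.0428 = 13.9572
P = C − (C − P) = 29.67 − (13.9572) = 15.7128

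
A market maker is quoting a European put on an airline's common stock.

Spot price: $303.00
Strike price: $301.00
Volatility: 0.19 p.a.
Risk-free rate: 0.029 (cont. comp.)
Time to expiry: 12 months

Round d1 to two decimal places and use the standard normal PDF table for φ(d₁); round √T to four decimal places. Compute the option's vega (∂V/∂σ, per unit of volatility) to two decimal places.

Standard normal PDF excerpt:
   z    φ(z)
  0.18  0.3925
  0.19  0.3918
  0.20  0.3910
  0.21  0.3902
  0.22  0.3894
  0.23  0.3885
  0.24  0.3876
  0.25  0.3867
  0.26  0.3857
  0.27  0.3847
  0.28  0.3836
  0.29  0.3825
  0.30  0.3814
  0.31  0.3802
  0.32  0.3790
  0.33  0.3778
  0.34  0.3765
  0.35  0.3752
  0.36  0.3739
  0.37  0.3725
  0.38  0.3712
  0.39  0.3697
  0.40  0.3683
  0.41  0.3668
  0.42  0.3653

116.23

σ√T = 0.19 × 1.0000 = 0.1900
ln(S/K) + (r + σ²/2)T = ln(303/301) + (0.029 + 0.19²/2)·1 = 0.0066 + 0.0471 = 0.0537
d₁ = 0.0537 / 0.1900 = 0.2825 → 0.28
√T = √1 = 1.0000
φ(d₁) = φ(0.28) = 0.3836
vega = S·φ(d₁)·√T = 303·0.3836·1.0000 = 116.2308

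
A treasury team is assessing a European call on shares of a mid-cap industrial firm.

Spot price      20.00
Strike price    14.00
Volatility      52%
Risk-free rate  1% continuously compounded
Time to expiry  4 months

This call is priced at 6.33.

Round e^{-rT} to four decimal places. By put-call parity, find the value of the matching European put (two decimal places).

e^(−rT) = e^(−0.01·0.3333) = 0.9967
Put-call parity: C − P = S − K·e^(−rT) = 20 − 14·0.9967 = 20 − 13.9538 = 6.0462
P = C − (C − P) = 6.33 − (6.0462) = 0.2838

0.28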